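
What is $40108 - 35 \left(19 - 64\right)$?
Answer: $41683$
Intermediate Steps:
$40108 - 35 \left(19 - 64\right) = 40108 - -1575 = 40108 + 1575 = 41683$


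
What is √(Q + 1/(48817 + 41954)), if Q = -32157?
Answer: 13*I*√1567772566914/90771 ≈ 179.32*I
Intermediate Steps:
√(Q + 1/(48817 + 41954)) = √(-32157 + 1/(48817 + 41954)) = √(-32157 + 1/90771) = √(-2918923046/90771) = 13*I*√1567772566914/90771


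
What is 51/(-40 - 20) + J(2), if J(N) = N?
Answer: 23/20 ≈ 1.1500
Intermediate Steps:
51/(-40 - 20) + J(2) = 51/(-40 - 20) + 2 = 51/(-60) + 2 = -1/60*51 + 2 = -17/20 + 2 = 23/20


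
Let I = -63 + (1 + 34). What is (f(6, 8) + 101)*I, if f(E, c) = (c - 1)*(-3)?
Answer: -2240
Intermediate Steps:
f(E, c) = 3 - 3*c (f(E, c) = (-1 + c)*(-3) = 3 - 3*c)
I = -28 (I = -63 + 35 = -28)
(f(6, 8) + 101)*I = ((3 - 3*8) + 101)*(-28) = ((3 - 24) + 101)*(-28) = (-21 + 101)*(-28) = 80*(-28) = -2240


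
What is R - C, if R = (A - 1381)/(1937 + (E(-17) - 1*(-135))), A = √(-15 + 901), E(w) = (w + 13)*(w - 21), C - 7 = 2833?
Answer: -6317541/2224 + √886/2224 ≈ -2840.6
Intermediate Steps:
C = 2840 (C = 7 + 2833 = 2840)
E(w) = (-21 + w)*(13 + w) (E(w) = (13 + w)*(-21 + w) = (-21 + w)*(13 + w))
A = √886 ≈ 29.766
R = -1381/2224 + √886/2224 (R = (√886 - 1381)/(1937 + ((-273 + (-17)² - 8*(-17)) - 1*(-135))) = (-1381 + √886)/(1937 + ((-273 + 289 + 136) + 135)) = (-1381 + √886)/(1937 + (152 + 135)) = (-1381 + √886)/(1937 + 287) = (-1381 + √886)/2224 = (-1381 + √886)*(1/2224) = -1381/2224 + √886/2224 ≈ -0.60757)
R - C = (-1381/2224 + √886/2224) - 1*2840 = (-1381/2224 + √886/2224) - 2840 = -6317541/2224 + √886/2224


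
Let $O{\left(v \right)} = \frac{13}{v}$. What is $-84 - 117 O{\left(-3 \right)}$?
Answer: $423$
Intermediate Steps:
$-84 - 117 O{\left(-3 \right)} = -84 - 117 \frac{13}{-3} = -84 - 117 \cdot 13 \left(- \frac{1}{3}\right) = -84 - -507 = -84 + 507 = 423$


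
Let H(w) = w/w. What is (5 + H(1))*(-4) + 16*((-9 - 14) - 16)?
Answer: -648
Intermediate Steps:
H(w) = 1
(5 + H(1))*(-4) + 16*((-9 - 14) - 16) = (5 + 1)*(-4) + 16*((-9 - 14) - 16) = 6*(-4) + 16*(-23 - 16) = -24 + 16*(-39) = -24 - 624 = -648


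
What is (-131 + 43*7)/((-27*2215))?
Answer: -34/11961 ≈ -0.0028426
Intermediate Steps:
(-131 + 43*7)/((-27*2215)) = (-131 + 301)/(-59805) = 170*(-1/59805) = -34/11961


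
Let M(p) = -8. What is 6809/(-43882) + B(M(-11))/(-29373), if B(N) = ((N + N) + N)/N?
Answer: -66710801/429648662 ≈ -0.15527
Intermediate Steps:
B(N) = 3 (B(N) = (2*N + N)/N = (3*N)/N = 3)
6809/(-43882) + B(M(-11))/(-29373) = 6809/(-43882) + 3/(-29373) = 6809*(-1/43882) + 3*(-1/29373) = -6809/43882 - 1/9791 = -66710801/429648662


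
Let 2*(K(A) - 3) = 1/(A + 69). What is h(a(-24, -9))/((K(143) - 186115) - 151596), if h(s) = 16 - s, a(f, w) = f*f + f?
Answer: 227264/143188191 ≈ 0.0015872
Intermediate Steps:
a(f, w) = f + f² (a(f, w) = f² + f = f + f²)
K(A) = 3 + 1/(2*(69 + A)) (K(A) = 3 + 1/(2*(A + 69)) = 3 + 1/(2*(69 + A)))
h(a(-24, -9))/((K(143) - 186115) - 151596) = (16 - (-24)*(1 - 24))/(((415 + 6*143)/(2*(69 + 143)) - 186115) - 151596) = (16 - (-24)*(-23))/(((½)*(415 + 858)/212 - 186115) - 151596) = (16 - 1*552)/(((½)*(1/212)*1273 - 186115) - 151596) = (16 - 552)/((1273/424 - 186115) - 151596) = -536/(-78911487/424 - 151596) = -536/(-143188191/424) = -536*(-424/143188191) = 227264/143188191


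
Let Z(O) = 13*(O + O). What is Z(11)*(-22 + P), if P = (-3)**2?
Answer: -3718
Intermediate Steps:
Z(O) = 26*O (Z(O) = 13*(2*O) = 26*O)
P = 9
Z(11)*(-22 + P) = (26*11)*(-22 + 9) = 286*(-13) = -3718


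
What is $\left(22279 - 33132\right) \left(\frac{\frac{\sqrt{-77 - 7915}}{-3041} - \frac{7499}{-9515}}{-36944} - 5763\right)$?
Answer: $\frac{21986248505678887}{351522160} - \frac{32559 i \sqrt{222}}{56173352} \approx 6.2546 \cdot 10^{7} - 0.0086361 i$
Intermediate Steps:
$\left(22279 - 33132\right) \left(\frac{\frac{\sqrt{-77 - 7915}}{-3041} - \frac{7499}{-9515}}{-36944} - 5763\right) = - 10853 \left(\left(\sqrt{-7992} \left(- \frac{1}{3041}\right) - - \frac{7499}{9515}\right) \left(- \frac{1}{36944}\right) - 5763\right) = - 10853 \left(\left(6 i \sqrt{222} \left(- \frac{1}{3041}\right) + \frac{7499}{9515}\right) \left(- \frac{1}{36944}\right) - 5763\right) = - 10853 \left(\left(- \frac{6 i \sqrt{222}}{3041} + \frac{7499}{9515}\right) \left(- \frac{1}{36944}\right) - 5763\right) = - 10853 \left(\left(\frac{7499}{9515} - \frac{6 i \sqrt{222}}{3041}\right) \left(- \frac{1}{36944}\right) - 5763\right) = - 10853 \left(\left(- \frac{7499}{351522160} + \frac{3 i \sqrt{222}}{56173352}\right) - 5763\right) = - 10853 \left(- \frac{2025822215579}{351522160} + \frac{3 i \sqrt{222}}{56173352}\right) = \frac{21986248505678887}{351522160} - \frac{32559 i \sqrt{222}}{56173352}$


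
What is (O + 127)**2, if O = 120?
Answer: 61009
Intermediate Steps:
(O + 127)**2 = (120 + 127)**2 = 247**2 = 61009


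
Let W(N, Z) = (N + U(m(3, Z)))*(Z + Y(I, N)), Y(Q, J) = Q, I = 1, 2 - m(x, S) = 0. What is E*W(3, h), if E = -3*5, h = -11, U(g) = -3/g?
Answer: 225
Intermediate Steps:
m(x, S) = 2 (m(x, S) = 2 - 1*0 = 2 + 0 = 2)
E = -15
W(N, Z) = (1 + Z)*(-3/2 + N) (W(N, Z) = (N - 3/2)*(Z + 1) = (N - 3*½)*(1 + Z) = (N - 3/2)*(1 + Z) = (-3/2 + N)*(1 + Z) = (1 + Z)*(-3/2 + N))
E*W(3, h) = -15*(-3/2 + 3 - 3/2*(-11) + 3*(-11)) = -15*(-3/2 + 3 + 33/2 - 33) = -15*(-15) = 225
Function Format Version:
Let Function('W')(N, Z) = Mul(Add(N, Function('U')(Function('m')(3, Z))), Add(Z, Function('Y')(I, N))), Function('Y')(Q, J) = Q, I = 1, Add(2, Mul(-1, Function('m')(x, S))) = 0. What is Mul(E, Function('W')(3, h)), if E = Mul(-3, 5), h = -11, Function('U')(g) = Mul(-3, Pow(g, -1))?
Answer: 225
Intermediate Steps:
Function('m')(x, S) = 2 (Function('m')(x, S) = Add(2, Mul(-1, 0)) = Add(2, 0) = 2)
E = -15
Function('W')(N, Z) = Mul(Add(1, Z), Add(Rational(-3, 2), N)) (Function('W')(N, Z) = Mul(Add(N, Mul(-3, Pow(2, -1))), Add(Z, 1)) = Mul(Add(N, Mul(-3, Rational(1, 2))), Add(1, Z)) = Mul(Add(N, Rational(-3, 2)), Add(1, Z)) = Mul(Add(Rational(-3, 2), N), Add(1, Z)) = Mul(Add(1, Z), Add(Rational(-3, 2), N)))
Mul(E, Function('W')(3, h)) = Mul(-15, Add(Rational(-3, 2), 3, Mul(Rational(-3, 2), -11), Mul(3, -11))) = Mul(-15, Add(Rational(-3, 2), 3, Rational(33, 2), -33)) = Mul(-15, -15) = 225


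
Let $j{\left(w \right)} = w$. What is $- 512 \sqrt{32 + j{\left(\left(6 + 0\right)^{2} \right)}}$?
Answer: $- 1024 \sqrt{17} \approx -4222.1$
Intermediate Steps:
$- 512 \sqrt{32 + j{\left(\left(6 + 0\right)^{2} \right)}} = - 512 \sqrt{32 + \left(6 + 0\right)^{2}} = - 512 \sqrt{32 + 6^{2}} = - 512 \sqrt{32 + 36} = - 512 \sqrt{68} = - 512 \cdot 2 \sqrt{17} = - 1024 \sqrt{17}$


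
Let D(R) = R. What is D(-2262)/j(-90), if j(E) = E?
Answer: 377/15 ≈ 25.133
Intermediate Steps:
D(-2262)/j(-90) = -2262/(-90) = -2262*(-1/90) = 377/15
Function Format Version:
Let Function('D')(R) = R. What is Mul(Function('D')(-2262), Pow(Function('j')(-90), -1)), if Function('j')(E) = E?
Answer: Rational(377, 15) ≈ 25.133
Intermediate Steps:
Mul(Function('D')(-2262), Pow(Function('j')(-90), -1)) = Mul(-2262, Pow(-90, -1)) = Mul(-2262, Rational(-1, 90)) = Rational(377, 15)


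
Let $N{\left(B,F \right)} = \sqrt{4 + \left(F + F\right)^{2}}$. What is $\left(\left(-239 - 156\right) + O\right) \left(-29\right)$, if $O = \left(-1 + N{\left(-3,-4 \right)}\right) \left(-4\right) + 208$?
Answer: $5307 + 232 \sqrt{17} \approx 6263.6$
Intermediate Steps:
$N{\left(B,F \right)} = \sqrt{4 + 4 F^{2}}$ ($N{\left(B,F \right)} = \sqrt{4 + \left(2 F\right)^{2}} = \sqrt{4 + 4 F^{2}}$)
$O = 212 - 8 \sqrt{17}$ ($O = \left(-1 + 2 \sqrt{1 + \left(-4\right)^{2}}\right) \left(-4\right) + 208 = \left(-1 + 2 \sqrt{1 + 16}\right) \left(-4\right) + 208 = \left(-1 + 2 \sqrt{17}\right) \left(-4\right) + 208 = \left(4 - 8 \sqrt{17}\right) + 208 = 212 - 8 \sqrt{17} \approx 179.02$)
$\left(\left(-239 - 156\right) + O\right) \left(-29\right) = \left(\left(-239 - 156\right) + \left(212 - 8 \sqrt{17}\right)\right) \left(-29\right) = \left(-395 + \left(212 - 8 \sqrt{17}\right)\right) \left(-29\right) = \left(-183 - 8 \sqrt{17}\right) \left(-29\right) = 5307 + 232 \sqrt{17}$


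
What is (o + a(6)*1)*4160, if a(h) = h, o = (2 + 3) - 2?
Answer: 37440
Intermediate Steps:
o = 3 (o = 5 - 2 = 3)
(o + a(6)*1)*4160 = (3 + 6*1)*4160 = (3 + 6)*4160 = 9*4160 = 37440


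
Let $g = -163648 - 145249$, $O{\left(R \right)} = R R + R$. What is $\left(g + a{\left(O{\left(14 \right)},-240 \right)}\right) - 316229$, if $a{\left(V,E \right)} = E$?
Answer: $-625366$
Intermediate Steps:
$O{\left(R \right)} = R + R^{2}$ ($O{\left(R \right)} = R^{2} + R = R + R^{2}$)
$g = -308897$
$\left(g + a{\left(O{\left(14 \right)},-240 \right)}\right) - 316229 = \left(-308897 - 240\right) - 316229 = -309137 - 316229 = -625366$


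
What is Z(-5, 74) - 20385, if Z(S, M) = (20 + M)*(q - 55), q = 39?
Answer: -21889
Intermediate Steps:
Z(S, M) = -320 - 16*M (Z(S, M) = (20 + M)*(39 - 55) = (20 + M)*(-16) = -320 - 16*M)
Z(-5, 74) - 20385 = (-320 - 16*74) - 20385 = (-320 - 1184) - 20385 = -1504 - 20385 = -21889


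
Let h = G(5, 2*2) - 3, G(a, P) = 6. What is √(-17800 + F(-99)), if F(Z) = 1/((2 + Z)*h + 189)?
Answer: I*√185191302/102 ≈ 133.42*I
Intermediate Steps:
h = 3 (h = 6 - 3 = 3)
F(Z) = 1/(195 + 3*Z) (F(Z) = 1/((2 + Z)*3 + 189) = 1/((6 + 3*Z) + 189) = 1/(195 + 3*Z))
√(-17800 + F(-99)) = √(-17800 + 1/(3*(65 - 99))) = √(-17800 + (⅓)/(-34)) = √(-17800 + (⅓)*(-1/34)) = √(-17800 - 1/102) = √(-1815601/102) = I*√185191302/102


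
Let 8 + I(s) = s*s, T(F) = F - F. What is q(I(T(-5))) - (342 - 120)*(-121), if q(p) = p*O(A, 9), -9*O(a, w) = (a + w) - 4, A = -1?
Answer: 241790/9 ≈ 26866.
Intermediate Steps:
T(F) = 0
O(a, w) = 4/9 - a/9 - w/9 (O(a, w) = -((a + w) - 4)/9 = -(-4 + a + w)/9 = 4/9 - a/9 - w/9)
I(s) = -8 + s**2 (I(s) = -8 + s*s = -8 + s**2)
q(p) = -4*p/9 (q(p) = p*(4/9 - 1/9*(-1) - 1/9*9) = p*(4/9 + 1/9 - 1) = p*(-4/9) = -4*p/9)
q(I(T(-5))) - (342 - 120)*(-121) = -4*(-8 + 0**2)/9 - (342 - 120)*(-121) = -4*(-8 + 0)/9 - 222*(-121) = -4/9*(-8) - 1*(-26862) = 32/9 + 26862 = 241790/9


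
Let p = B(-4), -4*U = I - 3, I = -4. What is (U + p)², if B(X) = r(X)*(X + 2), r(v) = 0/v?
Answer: 49/16 ≈ 3.0625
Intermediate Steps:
r(v) = 0
B(X) = 0 (B(X) = 0*(X + 2) = 0*(2 + X) = 0)
U = 7/4 (U = -(-4 - 3)/4 = -¼*(-7) = 7/4 ≈ 1.7500)
p = 0
(U + p)² = (7/4 + 0)² = (7/4)² = 49/16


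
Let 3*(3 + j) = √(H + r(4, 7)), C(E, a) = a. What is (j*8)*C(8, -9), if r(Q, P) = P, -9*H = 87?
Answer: 216 - 16*I*√6 ≈ 216.0 - 39.192*I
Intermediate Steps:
H = -29/3 (H = -⅑*87 = -29/3 ≈ -9.6667)
j = -3 + 2*I*√6/9 (j = -3 + √(-29/3 + 7)/3 = -3 + √(-8/3)/3 = -3 + (2*I*√6/3)/3 = -3 + 2*I*√6/9 ≈ -3.0 + 0.54433*I)
(j*8)*C(8, -9) = ((-3 + 2*I*√6/9)*8)*(-9) = (-24 + 16*I*√6/9)*(-9) = 216 - 16*I*√6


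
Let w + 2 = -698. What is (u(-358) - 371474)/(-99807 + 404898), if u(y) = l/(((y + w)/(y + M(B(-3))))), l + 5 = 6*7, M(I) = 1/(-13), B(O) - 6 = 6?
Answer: -5109081161/4196221614 ≈ -1.2175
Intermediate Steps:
B(O) = 12 (B(O) = 6 + 6 = 12)
M(I) = -1/13
w = -700 (w = -2 - 698 = -700)
l = 37 (l = -5 + 6*7 = -5 + 42 = 37)
u(y) = 37*(-1/13 + y)/(-700 + y) (u(y) = 37/(((y - 700)/(y - 1/13))) = 37/(((-700 + y)/(-1/13 + y))) = 37*((-1/13 + y)/(-700 + y)) = 37*(-1/13 + y)/(-700 + y))
(u(-358) - 371474)/(-99807 + 404898) = (37*(-1 + 13*(-358))/(13*(-700 - 358)) - 371474)/(-99807 + 404898) = ((37/13)*(-1 - 4654)/(-1058) - 371474)/305091 = ((37/13)*(-1/1058)*(-4655) - 371474)*(1/305091) = (172235/13754 - 371474)*(1/305091) = -5109081161/13754*1/305091 = -5109081161/4196221614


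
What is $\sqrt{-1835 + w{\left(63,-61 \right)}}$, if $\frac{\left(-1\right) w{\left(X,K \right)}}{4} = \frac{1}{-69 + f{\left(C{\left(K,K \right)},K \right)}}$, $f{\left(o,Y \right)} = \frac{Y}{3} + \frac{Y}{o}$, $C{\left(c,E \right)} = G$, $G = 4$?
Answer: $\frac{i \sqrt{2890110635}}{1255} \approx 42.836 i$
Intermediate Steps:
$C{\left(c,E \right)} = 4$
$f{\left(o,Y \right)} = \frac{Y}{3} + \frac{Y}{o}$ ($f{\left(o,Y \right)} = Y \frac{1}{3} + \frac{Y}{o} = \frac{Y}{3} + \frac{Y}{o}$)
$w{\left(X,K \right)} = - \frac{4}{-69 + \frac{7 K}{12}}$ ($w{\left(X,K \right)} = - \frac{4}{-69 + \left(\frac{K}{3} + \frac{K}{4}\right)} = - \frac{4}{-69 + \frac{7 K}{12}}$)
$\sqrt{-1835 + w{\left(63,-61 \right)}} = \sqrt{-1835 - \frac{48}{-828 + 7 \left(-61\right)}} = \sqrt{-1835 - \frac{48}{-828 - 427}} = \sqrt{-1835 - \frac{48}{-1255}} = \sqrt{-1835 - - \frac{48}{1255}} = \sqrt{-1835 + \frac{48}{1255}} = \sqrt{- \frac{2302877}{1255}} = \frac{i \sqrt{2890110635}}{1255}$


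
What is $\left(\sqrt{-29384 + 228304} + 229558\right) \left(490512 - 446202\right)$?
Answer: $10171714980 + 88620 \sqrt{49730} \approx 1.0191 \cdot 10^{10}$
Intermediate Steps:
$\left(\sqrt{-29384 + 228304} + 229558\right) \left(490512 - 446202\right) = \left(\sqrt{198920} + 229558\right) 44310 = \left(2 \sqrt{49730} + 229558\right) 44310 = \left(229558 + 2 \sqrt{49730}\right) 44310 = 10171714980 + 88620 \sqrt{49730}$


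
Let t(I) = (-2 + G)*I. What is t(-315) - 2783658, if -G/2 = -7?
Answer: -2787438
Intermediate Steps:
G = 14 (G = -2*(-7) = 14)
t(I) = 12*I (t(I) = (-2 + 14)*I = 12*I)
t(-315) - 2783658 = 12*(-315) - 2783658 = -3780 - 2783658 = -2787438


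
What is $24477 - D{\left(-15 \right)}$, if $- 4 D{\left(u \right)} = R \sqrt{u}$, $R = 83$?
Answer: $24477 + \frac{83 i \sqrt{15}}{4} \approx 24477.0 + 80.364 i$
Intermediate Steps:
$D{\left(u \right)} = - \frac{83 \sqrt{u}}{4}$
$24477 - D{\left(-15 \right)} = 24477 - - \frac{83 \sqrt{-15}}{4} = 24477 - - \frac{83 i \sqrt{15}}{4} = 24477 + \frac{83 i \sqrt{15}}{4}$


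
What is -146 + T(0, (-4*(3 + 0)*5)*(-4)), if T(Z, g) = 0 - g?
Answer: -386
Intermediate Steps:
T(Z, g) = -g
-146 + T(0, (-4*(3 + 0)*5)*(-4)) = -146 - -4*(3 + 0)*5*(-4) = -146 - -4*3*5*(-4) = -146 - (-12*5)*(-4) = -146 - (-60)*(-4) = -146 - 1*240 = -146 - 240 = -386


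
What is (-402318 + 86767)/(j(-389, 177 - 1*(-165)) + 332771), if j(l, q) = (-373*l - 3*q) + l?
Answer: -315551/476453 ≈ -0.66229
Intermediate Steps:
j(l, q) = -372*l - 3*q
(-402318 + 86767)/(j(-389, 177 - 1*(-165)) + 332771) = (-402318 + 86767)/((-372*(-389) - 3*(177 - 1*(-165))) + 332771) = -315551/((144708 - 3*(177 + 165)) + 332771) = -315551/((144708 - 3*342) + 332771) = -315551/((144708 - 1026) + 332771) = -315551/(143682 + 332771) = -315551/476453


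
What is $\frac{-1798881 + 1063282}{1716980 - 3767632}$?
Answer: $\frac{735599}{2050652} \approx 0.35871$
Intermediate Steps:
$\frac{-1798881 + 1063282}{1716980 - 3767632} = - \frac{735599}{1716980 - 3767632} = - \frac{735599}{-2050652} = \left(-735599\right) \left(- \frac{1}{2050652}\right) = \frac{735599}{2050652}$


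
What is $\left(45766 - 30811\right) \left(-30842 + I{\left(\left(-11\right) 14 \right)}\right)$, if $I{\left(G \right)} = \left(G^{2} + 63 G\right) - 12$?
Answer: $-251842200$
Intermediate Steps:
$I{\left(G \right)} = -12 + G^{2} + 63 G$
$\left(45766 - 30811\right) \left(-30842 + I{\left(\left(-11\right) 14 \right)}\right) = \left(45766 - 30811\right) \left(-30842 + \left(-12 + \left(\left(-11\right) 14\right)^{2} + 63 \left(\left(-11\right) 14\right)\right)\right) = 14955 \left(-30842 + \left(-12 + \left(-154\right)^{2} + 63 \left(-154\right)\right)\right) = 14955 \left(-30842 - -14002\right) = 14955 \left(-30842 + 14002\right) = 14955 \left(-16840\right) = -251842200$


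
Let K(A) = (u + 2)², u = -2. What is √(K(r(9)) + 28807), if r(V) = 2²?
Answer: √28807 ≈ 169.73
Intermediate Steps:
r(V) = 4
K(A) = 0 (K(A) = (-2 + 2)² = 0² = 0)
√(K(r(9)) + 28807) = √(0 + 28807) = √28807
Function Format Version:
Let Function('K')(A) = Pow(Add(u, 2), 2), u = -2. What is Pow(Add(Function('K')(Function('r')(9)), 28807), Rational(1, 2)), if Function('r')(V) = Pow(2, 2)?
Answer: Pow(28807, Rational(1, 2)) ≈ 169.73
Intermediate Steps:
Function('r')(V) = 4
Function('K')(A) = 0 (Function('K')(A) = Pow(Add(-2, 2), 2) = Pow(0, 2) = 0)
Pow(Add(Function('K')(Function('r')(9)), 28807), Rational(1, 2)) = Pow(Add(0, 28807), Rational(1, 2)) = Pow(28807, Rational(1, 2))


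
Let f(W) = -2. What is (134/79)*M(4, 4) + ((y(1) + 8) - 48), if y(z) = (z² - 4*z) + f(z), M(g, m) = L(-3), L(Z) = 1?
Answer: -3421/79 ≈ -43.304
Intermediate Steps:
M(g, m) = 1
y(z) = -2 + z² - 4*z (y(z) = (z² - 4*z) - 2 = -2 + z² - 4*z)
(134/79)*M(4, 4) + ((y(1) + 8) - 48) = (134/79)*1 + (((-2 + 1² - 4*1) + 8) - 48) = (134*(1/79))*1 + (((-2 + 1 - 4) + 8) - 48) = (134/79)*1 + ((-5 + 8) - 48) = 134/79 + (3 - 48) = 134/79 - 45 = -3421/79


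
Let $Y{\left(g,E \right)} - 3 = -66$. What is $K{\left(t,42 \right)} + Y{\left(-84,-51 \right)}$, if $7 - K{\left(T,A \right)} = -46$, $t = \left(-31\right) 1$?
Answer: $-10$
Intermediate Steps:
$Y{\left(g,E \right)} = -63$ ($Y{\left(g,E \right)} = 3 - 66 = -63$)
$t = -31$
$K{\left(T,A \right)} = 53$ ($K{\left(T,A \right)} = 7 - -46 = 7 + 46 = 53$)
$K{\left(t,42 \right)} + Y{\left(-84,-51 \right)} = 53 - 63 = -10$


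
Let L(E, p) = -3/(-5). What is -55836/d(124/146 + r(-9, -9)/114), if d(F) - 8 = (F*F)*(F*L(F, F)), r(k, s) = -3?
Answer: -541765054113120/80867566411 ≈ -6699.4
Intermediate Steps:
L(E, p) = ⅗ (L(E, p) = -3*(-⅕) = ⅗)
d(F) = 8 + 3*F³/5 (d(F) = 8 + (F*F)*(F*(⅗)) = 8 + F²*(3*F/5) = 8 + 3*F³/5)
-55836/d(124/146 + r(-9, -9)/114) = -55836/(8 + 3*(124/146 - 3/114)³/5) = -55836/(8 + 3*(124*(1/146) - 3*1/114)³/5) = -55836/(8 + 3*(62/73 - 1/38)³/5) = -55836/(8 + 3*(2283/2774)³/5) = -55836/(8 + (⅗)*(11899199187/21346140824)) = -55836/(8 + 35697597561/106730704120) = -55836/889543230521/106730704120 = -55836*106730704120/889543230521 = -541765054113120/80867566411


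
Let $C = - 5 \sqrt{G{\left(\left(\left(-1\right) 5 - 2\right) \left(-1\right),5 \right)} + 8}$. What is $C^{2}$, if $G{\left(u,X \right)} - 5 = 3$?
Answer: $400$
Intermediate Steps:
$G{\left(u,X \right)} = 8$ ($G{\left(u,X \right)} = 5 + 3 = 8$)
$C = -20$ ($C = - 5 \sqrt{8 + 8} = - 5 \sqrt{16} = \left(-5\right) 4 = -20$)
$C^{2} = \left(-20\right)^{2} = 400$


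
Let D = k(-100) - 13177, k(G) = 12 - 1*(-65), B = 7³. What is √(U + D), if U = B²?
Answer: √104549 ≈ 323.34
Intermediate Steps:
B = 343
k(G) = 77 (k(G) = 12 + 65 = 77)
D = -13100 (D = 77 - 13177 = -13100)
U = 117649 (U = 343² = 117649)
√(U + D) = √(117649 - 13100) = √104549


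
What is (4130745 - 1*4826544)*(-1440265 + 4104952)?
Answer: -1854086549913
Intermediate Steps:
(4130745 - 1*4826544)*(-1440265 + 4104952) = (4130745 - 4826544)*2664687 = -695799*2664687 = -1854086549913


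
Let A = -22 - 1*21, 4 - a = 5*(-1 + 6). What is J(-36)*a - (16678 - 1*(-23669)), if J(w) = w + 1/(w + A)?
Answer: -3127668/79 ≈ -39591.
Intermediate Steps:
a = -21 (a = 4 - 5*(-1 + 6) = 4 - 5*5 = 4 - 1*25 = 4 - 25 = -21)
A = -43 (A = -22 - 21 = -43)
J(w) = w + 1/(-43 + w) (J(w) = w + 1/(w - 43) = w + 1/(-43 + w))
J(-36)*a - (16678 - 1*(-23669)) = ((1 + (-36)² - 43*(-36))/(-43 - 36))*(-21) - (16678 - 1*(-23669)) = ((1 + 1296 + 1548)/(-79))*(-21) - (16678 + 23669) = -1/79*2845*(-21) - 1*40347 = -2845/79*(-21) - 40347 = 59745/79 - 40347 = -3127668/79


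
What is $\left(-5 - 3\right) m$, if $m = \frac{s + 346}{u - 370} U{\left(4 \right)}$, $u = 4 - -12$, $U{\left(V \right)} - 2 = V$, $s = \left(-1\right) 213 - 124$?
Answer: $\frac{72}{59} \approx 1.2203$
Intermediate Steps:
$s = -337$ ($s = -213 - 124 = -337$)
$U{\left(V \right)} = 2 + V$
$u = 16$ ($u = 4 + 12 = 16$)
$m = - \frac{9}{59}$ ($m = \frac{-337 + 346}{16 - 370} \left(2 + 4\right) = \frac{9}{-354} \cdot 6 = 9 \left(- \frac{1}{354}\right) 6 = \left(- \frac{3}{118}\right) 6 = - \frac{9}{59} \approx -0.15254$)
$\left(-5 - 3\right) m = \left(-5 - 3\right) \left(- \frac{9}{59}\right) = \left(-8\right) \left(- \frac{9}{59}\right) = \frac{72}{59}$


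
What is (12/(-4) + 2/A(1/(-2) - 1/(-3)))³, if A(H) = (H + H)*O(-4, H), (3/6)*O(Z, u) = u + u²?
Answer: 804357/125 ≈ 6434.9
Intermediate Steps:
O(Z, u) = 2*u + 2*u² (O(Z, u) = 2*(u + u²) = 2*u + 2*u²)
A(H) = 4*H²*(1 + H) (A(H) = (H + H)*(2*H*(1 + H)) = (2*H)*(2*H*(1 + H)) = 4*H²*(1 + H))
(12/(-4) + 2/A(1/(-2) - 1/(-3)))³ = (12/(-4) + 2/((4*(1/(-2) - 1/(-3))²*(1 + (1/(-2) - 1/(-3))))))³ = (12*(-¼) + 2/((4*(1*(-½) - 1*(-⅓))²*(1 + (1*(-½) - 1*(-⅓))))))³ = (-3 + 2/((4*(-½ + ⅓)²*(1 + (-½ + ⅓)))))³ = (-3 + 2/((4*(-⅙)²*(1 - ⅙))))³ = (-3 + 2/((4*(1/36)*(⅚))))³ = (-3 + 2/(5/54))³ = (-3 + 2*(54/5))³ = (-3 + 108/5)³ = (93/5)³ = 804357/125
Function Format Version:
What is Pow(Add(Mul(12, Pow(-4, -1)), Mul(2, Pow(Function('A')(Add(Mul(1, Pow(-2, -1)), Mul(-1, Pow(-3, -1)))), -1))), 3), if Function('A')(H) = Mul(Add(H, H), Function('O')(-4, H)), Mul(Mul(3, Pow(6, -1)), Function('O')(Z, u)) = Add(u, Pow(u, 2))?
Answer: Rational(804357, 125) ≈ 6434.9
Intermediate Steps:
Function('O')(Z, u) = Add(Mul(2, u), Mul(2, Pow(u, 2))) (Function('O')(Z, u) = Mul(2, Add(u, Pow(u, 2))) = Add(Mul(2, u), Mul(2, Pow(u, 2))))
Function('A')(H) = Mul(4, Pow(H, 2), Add(1, H)) (Function('A')(H) = Mul(Add(H, H), Mul(2, H, Add(1, H))) = Mul(Mul(2, H), Mul(2, H, Add(1, H))) = Mul(4, Pow(H, 2), Add(1, H)))
Pow(Add(Mul(12, Pow(-4, -1)), Mul(2, Pow(Function('A')(Add(Mul(1, Pow(-2, -1)), Mul(-1, Pow(-3, -1)))), -1))), 3) = Pow(Add(Mul(12, Pow(-4, -1)), Mul(2, Pow(Mul(4, Pow(Add(Mul(1, Pow(-2, -1)), Mul(-1, Pow(-3, -1))), 2), Add(1, Add(Mul(1, Pow(-2, -1)), Mul(-1, Pow(-3, -1))))), -1))), 3) = Pow(Add(Mul(12, Rational(-1, 4)), Mul(2, Pow(Mul(4, Pow(Add(Mul(1, Rational(-1, 2)), Mul(-1, Rational(-1, 3))), 2), Add(1, Add(Mul(1, Rational(-1, 2)), Mul(-1, Rational(-1, 3))))), -1))), 3) = Pow(Add(-3, Mul(2, Pow(Mul(4, Pow(Add(Rational(-1, 2), Rational(1, 3)), 2), Add(1, Add(Rational(-1, 2), Rational(1, 3)))), -1))), 3) = Pow(Add(-3, Mul(2, Pow(Mul(4, Pow(Rational(-1, 6), 2), Add(1, Rational(-1, 6))), -1))), 3) = Pow(Add(-3, Mul(2, Pow(Mul(4, Rational(1, 36), Rational(5, 6)), -1))), 3) = Pow(Add(-3, Mul(2, Pow(Rational(5, 54), -1))), 3) = Pow(Add(-3, Mul(2, Rational(54, 5))), 3) = Pow(Add(-3, Rational(108, 5)), 3) = Pow(Rational(93, 5), 3) = Rational(804357, 125)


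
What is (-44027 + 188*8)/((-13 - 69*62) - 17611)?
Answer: 42523/21902 ≈ 1.9415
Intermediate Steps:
(-44027 + 188*8)/((-13 - 69*62) - 17611) = (-44027 + 1504)/((-13 - 4278) - 17611) = -42523/(-4291 - 17611) = -42523/(-21902) = -42523*(-1/21902) = 42523/21902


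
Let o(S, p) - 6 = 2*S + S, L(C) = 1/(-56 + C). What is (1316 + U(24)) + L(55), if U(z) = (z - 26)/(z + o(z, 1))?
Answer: 67064/51 ≈ 1315.0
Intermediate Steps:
o(S, p) = 6 + 3*S (o(S, p) = 6 + (2*S + S) = 6 + 3*S)
U(z) = (-26 + z)/(6 + 4*z) (U(z) = (z - 26)/(z + (6 + 3*z)) = (-26 + z)/(6 + 4*z))
(1316 + U(24)) + L(55) = (1316 + (-26 + 24)/(2*(3 + 2*24))) + 1/(-56 + 55) = (1316 + (1/2)*(-2)/(3 + 48)) + 1/(-1) = (1316 + (1/2)*(-2)/51) - 1 = (1316 + (1/2)*(1/51)*(-2)) - 1 = (1316 - 1/51) - 1 = 67115/51 - 1 = 67064/51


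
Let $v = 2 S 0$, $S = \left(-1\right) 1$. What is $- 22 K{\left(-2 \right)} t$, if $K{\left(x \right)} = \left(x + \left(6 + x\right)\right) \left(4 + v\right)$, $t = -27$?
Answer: $4752$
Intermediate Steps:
$S = -1$
$v = 0$ ($v = 2 \left(-1\right) 0 = \left(-2\right) 0 = 0$)
$K{\left(x \right)} = 24 + 8 x$ ($K{\left(x \right)} = \left(x + \left(6 + x\right)\right) \left(4 + 0\right) = \left(6 + 2 x\right) 4 = 24 + 8 x$)
$- 22 K{\left(-2 \right)} t = - 22 \left(24 + 8 \left(-2\right)\right) \left(-27\right) = - 22 \left(24 - 16\right) \left(-27\right) = \left(-22\right) 8 \left(-27\right) = \left(-176\right) \left(-27\right) = 4752$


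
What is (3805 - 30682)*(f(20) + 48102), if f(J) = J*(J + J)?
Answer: -1314339054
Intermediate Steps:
f(J) = 2*J² (f(J) = J*(2*J) = 2*J²)
(3805 - 30682)*(f(20) + 48102) = (3805 - 30682)*(2*20² + 48102) = -26877*(2*400 + 48102) = -26877*(800 + 48102) = -26877*48902 = -1314339054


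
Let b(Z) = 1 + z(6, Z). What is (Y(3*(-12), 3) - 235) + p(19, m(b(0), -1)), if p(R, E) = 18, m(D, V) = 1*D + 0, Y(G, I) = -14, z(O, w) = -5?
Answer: -231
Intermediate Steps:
b(Z) = -4 (b(Z) = 1 - 5 = -4)
m(D, V) = D (m(D, V) = D + 0 = D)
(Y(3*(-12), 3) - 235) + p(19, m(b(0), -1)) = (-14 - 235) + 18 = -249 + 18 = -231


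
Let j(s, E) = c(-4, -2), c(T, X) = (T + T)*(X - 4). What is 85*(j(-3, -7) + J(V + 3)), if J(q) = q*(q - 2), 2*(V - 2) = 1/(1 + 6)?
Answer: 1059185/196 ≈ 5404.0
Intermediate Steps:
c(T, X) = 2*T*(-4 + X) (c(T, X) = (2*T)*(-4 + X) = 2*T*(-4 + X))
V = 29/14 (V = 2 + 1/(2*(1 + 6)) = 2 + (½)/7 = 2 + (½)*(⅐) = 2 + 1/14 = 29/14 ≈ 2.0714)
j(s, E) = 48 (j(s, E) = 2*(-4)*(-4 - 2) = 2*(-4)*(-6) = 48)
J(q) = q*(-2 + q)
85*(j(-3, -7) + J(V + 3)) = 85*(48 + (29/14 + 3)*(-2 + (29/14 + 3))) = 85*(48 + 71*(-2 + 71/14)/14) = 85*(48 + (71/14)*(43/14)) = 85*(48 + 3053/196) = 85*(12461/196) = 1059185/196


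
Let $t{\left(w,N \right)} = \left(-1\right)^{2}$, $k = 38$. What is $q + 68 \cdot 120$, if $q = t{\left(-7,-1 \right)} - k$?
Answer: $8123$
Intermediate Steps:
$t{\left(w,N \right)} = 1$
$q = -37$ ($q = 1 - 38 = -37$)
$q + 68 \cdot 120 = -37 + 68 \cdot 120 = -37 + 8160 = 8123$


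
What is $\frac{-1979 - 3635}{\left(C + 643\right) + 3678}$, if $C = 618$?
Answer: $- \frac{5614}{4939} \approx -1.1367$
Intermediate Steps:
$\frac{-1979 - 3635}{\left(C + 643\right) + 3678} = \frac{-1979 - 3635}{\left(618 + 643\right) + 3678} = - \frac{5614}{1261 + 3678} = - \frac{5614}{4939}$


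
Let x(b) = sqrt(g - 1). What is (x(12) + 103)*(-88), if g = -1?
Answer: -9064 - 88*I*sqrt(2) ≈ -9064.0 - 124.45*I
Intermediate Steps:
x(b) = I*sqrt(2) (x(b) = sqrt(-1 - 1) = sqrt(-2) = I*sqrt(2))
(x(12) + 103)*(-88) = (I*sqrt(2) + 103)*(-88) = (103 + I*sqrt(2))*(-88) = -9064 - 88*I*sqrt(2)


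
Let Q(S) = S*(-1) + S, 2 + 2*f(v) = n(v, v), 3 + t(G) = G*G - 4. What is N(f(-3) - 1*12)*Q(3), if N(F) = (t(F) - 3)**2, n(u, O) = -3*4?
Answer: 0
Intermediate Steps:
t(G) = -7 + G**2 (t(G) = -3 + (G*G - 4) = -3 + (G**2 - 4) = -3 + (-4 + G**2) = -7 + G**2)
n(u, O) = -12
f(v) = -7 (f(v) = -1 + (1/2)*(-12) = -1 - 6 = -7)
Q(S) = 0 (Q(S) = -S + S = 0)
N(F) = (-10 + F**2)**2 (N(F) = ((-7 + F**2) - 3)**2 = (-10 + F**2)**2)
N(f(-3) - 1*12)*Q(3) = (-10 + (-7 - 1*12)**2)**2*0 = (-10 + (-7 - 12)**2)**2*0 = (-10 + (-19)**2)**2*0 = (-10 + 361)**2*0 = 351**2*0 = 123201*0 = 0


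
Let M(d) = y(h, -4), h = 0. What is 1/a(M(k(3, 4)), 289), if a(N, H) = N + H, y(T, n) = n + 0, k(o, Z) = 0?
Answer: 1/285 ≈ 0.0035088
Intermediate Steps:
y(T, n) = n
M(d) = -4
a(N, H) = H + N
1/a(M(k(3, 4)), 289) = 1/(289 - 4) = 1/285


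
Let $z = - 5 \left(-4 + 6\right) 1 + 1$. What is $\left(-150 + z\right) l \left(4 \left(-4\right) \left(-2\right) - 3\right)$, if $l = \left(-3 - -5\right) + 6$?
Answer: $-36888$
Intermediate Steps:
$z = -9$ ($z = - 5 \cdot 2 \cdot 1 + 1 = \left(-5\right) 2 + 1 = -10 + 1 = -9$)
$l = 8$ ($l = \left(-3 + 5\right) + 6 = 2 + 6 = 8$)
$\left(-150 + z\right) l \left(4 \left(-4\right) \left(-2\right) - 3\right) = \left(-150 - 9\right) 8 \left(4 \left(-4\right) \left(-2\right) - 3\right) = - 159 \cdot 8 \left(\left(-16\right) \left(-2\right) - 3\right) = - 159 \cdot 8 \left(32 - 3\right) = - 159 \cdot 8 \cdot 29 = \left(-159\right) 232 = -36888$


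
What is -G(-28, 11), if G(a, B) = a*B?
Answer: 308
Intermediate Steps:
G(a, B) = B*a
-G(-28, 11) = -11*(-28) = -1*(-308) = 308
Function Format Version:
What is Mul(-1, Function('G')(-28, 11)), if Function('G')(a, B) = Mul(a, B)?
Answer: 308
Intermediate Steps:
Function('G')(a, B) = Mul(B, a)
Mul(-1, Function('G')(-28, 11)) = Mul(-1, Mul(11, -28)) = Mul(-1, -308) = 308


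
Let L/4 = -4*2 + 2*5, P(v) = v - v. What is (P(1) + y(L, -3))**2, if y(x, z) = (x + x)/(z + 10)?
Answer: 256/49 ≈ 5.2245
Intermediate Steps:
P(v) = 0
L = 8 (L = 4*(-4*2 + 2*5) = 4*(-8 + 10) = 4*2 = 8)
y(x, z) = 2*x/(10 + z) (y(x, z) = (2*x)/(10 + z) = 2*x/(10 + z))
(P(1) + y(L, -3))**2 = (0 + 2*8/(10 - 3))**2 = (0 + 2*8/7)**2 = (0 + 2*8*(1/7))**2 = (0 + 16/7)**2 = (16/7)**2 = 256/49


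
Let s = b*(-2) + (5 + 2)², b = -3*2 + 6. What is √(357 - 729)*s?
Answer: 98*I*√93 ≈ 945.08*I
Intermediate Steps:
b = 0 (b = -6 + 6 = 0)
s = 49 (s = 0*(-2) + (5 + 2)² = 0 + 7² = 0 + 49 = 49)
√(357 - 729)*s = √(357 - 729)*49 = √(-372)*49 = (2*I*√93)*49 = 98*I*√93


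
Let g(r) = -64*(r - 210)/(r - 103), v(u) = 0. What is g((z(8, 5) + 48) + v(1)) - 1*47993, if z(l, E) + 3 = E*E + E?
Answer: -338111/7 ≈ -48302.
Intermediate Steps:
z(l, E) = -3 + E + E² (z(l, E) = -3 + (E*E + E) = -3 + (E² + E) = -3 + (E + E²) = -3 + E + E²)
g(r) = -64*(-210 + r)/(-103 + r)
g((z(8, 5) + 48) + v(1)) - 1*47993 = 64*(210 - (((-3 + 5 + 5²) + 48) + 0))/(-103 + (((-3 + 5 + 5²) + 48) + 0)) - 1*47993 = 64*(210 - (((-3 + 5 + 25) + 48) + 0))/(-103 + (((-3 + 5 + 25) + 48) + 0)) - 47993 = 64*(210 - ((27 + 48) + 0))/(-103 + ((27 + 48) + 0)) - 47993 = 64*(210 - (75 + 0))/(-103 + (75 + 0)) - 47993 = 64*(210 - 1*75)/(-103 + 75) - 47993 = 64*(210 - 75)/(-28) - 47993 = 64*(-1/28)*135 - 47993 = -2160/7 - 47993 = -338111/7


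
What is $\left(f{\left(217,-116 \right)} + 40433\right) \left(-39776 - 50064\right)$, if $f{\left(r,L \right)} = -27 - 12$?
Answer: $-3628996960$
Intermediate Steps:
$f{\left(r,L \right)} = -39$ ($f{\left(r,L \right)} = -27 - 12 = -39$)
$\left(f{\left(217,-116 \right)} + 40433\right) \left(-39776 - 50064\right) = \left(-39 + 40433\right) \left(-39776 - 50064\right) = 40394 \left(-89840\right) = -3628996960$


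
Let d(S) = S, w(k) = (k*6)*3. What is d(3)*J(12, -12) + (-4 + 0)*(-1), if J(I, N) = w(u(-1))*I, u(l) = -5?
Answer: -3236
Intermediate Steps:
w(k) = 18*k (w(k) = (6*k)*3 = 18*k)
J(I, N) = -90*I (J(I, N) = (18*(-5))*I = -90*I)
d(3)*J(12, -12) + (-4 + 0)*(-1) = 3*(-90*12) + (-4 + 0)*(-1) = 3*(-1080) - 4*(-1) = -3240 + 4 = -3236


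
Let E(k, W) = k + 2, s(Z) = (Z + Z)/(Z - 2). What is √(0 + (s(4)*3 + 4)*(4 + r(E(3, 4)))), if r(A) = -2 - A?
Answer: 4*I*√3 ≈ 6.9282*I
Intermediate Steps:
s(Z) = 2*Z/(-2 + Z) (s(Z) = (2*Z)/(-2 + Z) = 2*Z/(-2 + Z))
E(k, W) = 2 + k
√(0 + (s(4)*3 + 4)*(4 + r(E(3, 4)))) = √(0 + ((2*4/(-2 + 4))*3 + 4)*(4 + (-2 - (2 + 3)))) = √(0 + ((2*4/2)*3 + 4)*(4 + (-2 - 1*5))) = √(0 + ((2*4*(½))*3 + 4)*(4 + (-2 - 5))) = √(0 + (4*3 + 4)*(4 - 7)) = √(0 + (12 + 4)*(-3)) = √(0 + 16*(-3)) = √(0 - 48) = √(-48) = 4*I*√3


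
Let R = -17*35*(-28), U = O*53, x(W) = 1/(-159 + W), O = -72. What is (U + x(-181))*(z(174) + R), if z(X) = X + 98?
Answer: -323062809/5 ≈ -6.4613e+7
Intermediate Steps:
z(X) = 98 + X
U = -3816 (U = -72*53 = -3816)
R = 16660 (R = -595*(-28) = 16660)
(U + x(-181))*(z(174) + R) = (-3816 + 1/(-159 - 181))*((98 + 174) + 16660) = (-3816 + 1/(-340))*(272 + 16660) = (-3816 - 1/340)*16932 = -1297441/340*16932 = -323062809/5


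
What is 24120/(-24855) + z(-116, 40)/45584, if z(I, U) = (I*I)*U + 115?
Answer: 818755163/75532688 ≈ 10.840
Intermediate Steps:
z(I, U) = 115 + U*I² (z(I, U) = I²*U + 115 = U*I² + 115 = 115 + U*I²)
24120/(-24855) + z(-116, 40)/45584 = 24120/(-24855) + (115 + 40*(-116)²)/45584 = 24120*(-1/24855) + (115 + 40*13456)*(1/45584) = -1608/1657 + (115 + 538240)*(1/45584) = -1608/1657 + 538355*(1/45584) = -1608/1657 + 538355/45584 = 818755163/75532688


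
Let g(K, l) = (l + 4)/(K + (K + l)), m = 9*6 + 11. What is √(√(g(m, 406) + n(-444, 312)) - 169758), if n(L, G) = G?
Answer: √(-3048174648 + 134*√5616007)/134 ≈ 412.0*I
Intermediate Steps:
m = 65 (m = 54 + 11 = 65)
g(K, l) = (4 + l)/(l + 2*K)
√(√(g(m, 406) + n(-444, 312)) - 169758) = √(√((4 + 406)/(406 + 2*65) + 312) - 169758) = √(√(410/(406 + 130) + 312) - 169758) = √(√(410/536 + 312) - 169758) = √(√((1/536)*410 + 312) - 169758) = √(√(205/268 + 312) - 169758) = √(√(83821/268) - 169758) = √(√5616007/134 - 169758) = √(-169758 + √5616007/134)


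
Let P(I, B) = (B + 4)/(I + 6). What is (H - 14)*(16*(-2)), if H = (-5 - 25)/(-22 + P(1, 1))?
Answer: 60032/149 ≈ 402.90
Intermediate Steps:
P(I, B) = (4 + B)/(6 + I)
H = 210/149 (H = (-5 - 25)/(-22 + (4 + 1)/(6 + 1)) = -30/(-22 + 5/7) = -30/(-149/7) = -30*(-7/149) = 210/149 ≈ 1.4094)
(H - 14)*(16*(-2)) = (210/149 - 14)*(16*(-2)) = -1876/149*(-32) = 60032/149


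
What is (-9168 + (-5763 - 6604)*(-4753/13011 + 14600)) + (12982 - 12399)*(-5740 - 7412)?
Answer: -2449066596473/13011 ≈ -1.8823e+8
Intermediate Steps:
(-9168 + (-5763 - 6604)*(-4753/13011 + 14600)) + (12982 - 12399)*(-5740 - 7412) = (-9168 - 12367*(-4753*1/13011 + 14600)) + 583*(-13152) = (-9168 - 12367*(-4753/13011 + 14600)) - 7667616 = (-9168 - 12367*189955847/13011) - 7667616 = (-9168 - 2349183959849/13011) - 7667616 = -2349303244697/13011 - 7667616 = -2449066596473/13011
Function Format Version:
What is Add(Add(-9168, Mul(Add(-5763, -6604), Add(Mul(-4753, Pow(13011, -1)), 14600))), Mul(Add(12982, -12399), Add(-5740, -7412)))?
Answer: Rational(-2449066596473, 13011) ≈ -1.8823e+8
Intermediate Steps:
Add(Add(-9168, Mul(Add(-5763, -6604), Add(Mul(-4753, Pow(13011, -1)), 14600))), Mul(Add(12982, -12399), Add(-5740, -7412))) = Add(Add(-9168, Mul(-12367, Add(Mul(-4753, Rational(1, 13011)), 14600))), Mul(583, -13152)) = Add(Add(-9168, Mul(-12367, Add(Rational(-4753, 13011), 14600))), -7667616) = Add(Add(-9168, Mul(-12367, Rational(189955847, 13011))), -7667616) = Add(Add(-9168, Rational(-2349183959849, 13011)), -7667616) = Add(Rational(-2349303244697, 13011), -7667616) = Rational(-2449066596473, 13011)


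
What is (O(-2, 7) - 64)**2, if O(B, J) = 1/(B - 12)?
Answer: 804609/196 ≈ 4105.1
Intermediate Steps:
O(B, J) = 1/(-12 + B)
(O(-2, 7) - 64)**2 = (1/(-12 - 2) - 64)**2 = (1/(-14) - 64)**2 = (-1/14 - 64)**2 = (-897/14)**2 = 804609/196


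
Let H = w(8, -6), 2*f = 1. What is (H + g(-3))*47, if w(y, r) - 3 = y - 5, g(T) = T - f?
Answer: 235/2 ≈ 117.50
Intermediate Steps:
f = 1/2 (f = (1/2)*1 = 1/2 ≈ 0.50000)
g(T) = -1/2 + T (g(T) = T - 1*1/2 = T - 1/2 = -1/2 + T)
w(y, r) = -2 + y (w(y, r) = 3 + (y - 5) = 3 + (-5 + y) = -2 + y)
H = 6 (H = -2 + 8 = 6)
(H + g(-3))*47 = (6 + (-1/2 - 3))*47 = (6 - 7/2)*47 = (5/2)*47 = 235/2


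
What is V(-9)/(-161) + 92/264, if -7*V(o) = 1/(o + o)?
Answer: 38876/111573 ≈ 0.34844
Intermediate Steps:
V(o) = -1/(14*o) (V(o) = -1/(7*(o + o)) = -1/(2*o)/7 = -1/(14*o))
V(-9)/(-161) + 92/264 = -1/14/(-9)/(-161) + 92/264 = -1/14*(-1/9)*(-1/161) + 92*(1/264) = (1/126)*(-1/161) + 23/66 = -1/20286 + 23/66 = 38876/111573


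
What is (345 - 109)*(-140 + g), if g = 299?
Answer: 37524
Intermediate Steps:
(345 - 109)*(-140 + g) = (345 - 109)*(-140 + 299) = 236*159 = 37524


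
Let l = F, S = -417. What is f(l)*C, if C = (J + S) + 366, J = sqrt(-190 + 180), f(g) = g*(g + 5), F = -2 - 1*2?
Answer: 204 - 4*I*sqrt(10) ≈ 204.0 - 12.649*I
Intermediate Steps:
F = -4 (F = -2 - 2 = -4)
l = -4
f(g) = g*(5 + g)
J = I*sqrt(10) (J = sqrt(-10) = I*sqrt(10) ≈ 3.1623*I)
C = -51 + I*sqrt(10) (C = (I*sqrt(10) - 417) + 366 = (-417 + I*sqrt(10)) + 366 = -51 + I*sqrt(10) ≈ -51.0 + 3.1623*I)
f(l)*C = (-4*(5 - 4))*(-51 + I*sqrt(10)) = (-4*1)*(-51 + I*sqrt(10)) = -4*(-51 + I*sqrt(10)) = 204 - 4*I*sqrt(10)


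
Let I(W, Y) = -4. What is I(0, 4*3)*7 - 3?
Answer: -31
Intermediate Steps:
I(0, 4*3)*7 - 3 = -4*7 - 3 = -28 - 3 = -31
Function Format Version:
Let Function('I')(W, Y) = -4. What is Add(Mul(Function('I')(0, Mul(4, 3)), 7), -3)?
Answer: -31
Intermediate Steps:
Add(Mul(Function('I')(0, Mul(4, 3)), 7), -3) = Add(Mul(-4, 7), -3) = Add(-28, -3) = -31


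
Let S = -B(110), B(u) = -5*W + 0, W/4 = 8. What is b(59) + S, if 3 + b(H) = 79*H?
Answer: 4818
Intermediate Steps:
W = 32 (W = 4*8 = 32)
B(u) = -160 (B(u) = -5*32 + 0 = -160 + 0 = -160)
b(H) = -3 + 79*H
S = 160 (S = -1*(-160) = 160)
b(59) + S = (-3 + 79*59) + 160 = (-3 + 4661) + 160 = 4658 + 160 = 4818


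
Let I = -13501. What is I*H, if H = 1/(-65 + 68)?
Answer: -13501/3 ≈ -4500.3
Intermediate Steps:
H = 1/3 ≈ 0.33333
I*H = -13501*1/3 = -13501/3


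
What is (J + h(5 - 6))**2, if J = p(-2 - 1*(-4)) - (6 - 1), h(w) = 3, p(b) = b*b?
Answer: 4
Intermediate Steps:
p(b) = b**2
J = -1 (J = (-2 - 1*(-4))**2 - (6 - 1) = (-2 + 4)**2 - 5 = 2**2 - 1*5 = 4 - 5 = -1)
(J + h(5 - 6))**2 = (-1 + 3)**2 = 2**2 = 4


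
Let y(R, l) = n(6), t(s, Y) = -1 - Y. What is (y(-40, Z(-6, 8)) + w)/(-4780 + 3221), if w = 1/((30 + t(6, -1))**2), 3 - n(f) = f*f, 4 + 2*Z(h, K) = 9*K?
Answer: 29699/1403100 ≈ 0.021167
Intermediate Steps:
Z(h, K) = -2 + 9*K/2 (Z(h, K) = -2 + (9*K)/2 = -2 + 9*K/2)
n(f) = 3 - f**2 (n(f) = 3 - f*f = 3 - f**2)
y(R, l) = -33 (y(R, l) = 3 - 1*6**2 = 3 - 1*36 = 3 - 36 = -33)
w = 1/900 (w = 1/((30 + (-1 - 1*(-1)))**2) = 1/((30 + (-1 + 1))**2) = 1/((30 + 0)**2) = 1/(30**2) = 1/900 ≈ 0.0011111)
(y(-40, Z(-6, 8)) + w)/(-4780 + 3221) = (-33 + 1/900)/(-4780 + 3221) = -29699/900/(-1559) = -29699/900*(-1/1559) = 29699/1403100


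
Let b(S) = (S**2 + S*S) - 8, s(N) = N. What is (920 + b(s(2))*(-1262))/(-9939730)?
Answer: -92/993973 ≈ -9.2558e-5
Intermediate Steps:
b(S) = -8 + 2*S**2 (b(S) = (S**2 + S**2) - 8 = 2*S**2 - 8 = -8 + 2*S**2)
(920 + b(s(2))*(-1262))/(-9939730) = (920 + (-8 + 2*2**2)*(-1262))/(-9939730) = (920 + (-8 + 2*4)*(-1262))*(-1/9939730) = (920 + (-8 + 8)*(-1262))*(-1/9939730) = (920 + 0*(-1262))*(-1/9939730) = (920 + 0)*(-1/9939730) = 920*(-1/9939730) = -92/993973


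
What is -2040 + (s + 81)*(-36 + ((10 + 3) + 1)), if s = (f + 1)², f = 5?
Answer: -4614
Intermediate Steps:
s = 36 (s = (5 + 1)² = 6² = 36)
-2040 + (s + 81)*(-36 + ((10 + 3) + 1)) = -2040 + (36 + 81)*(-36 + ((10 + 3) + 1)) = -2040 + 117*(-36 + (13 + 1)) = -2040 + 117*(-36 + 14) = -2040 + 117*(-22) = -2040 - 2574 = -4614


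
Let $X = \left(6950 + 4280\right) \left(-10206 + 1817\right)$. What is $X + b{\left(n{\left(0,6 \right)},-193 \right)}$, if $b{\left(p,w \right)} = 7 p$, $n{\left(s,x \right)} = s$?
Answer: $-94208470$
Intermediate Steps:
$X = -94208470$ ($X = 11230 \left(-8389\right) = -94208470$)
$X + b{\left(n{\left(0,6 \right)},-193 \right)} = -94208470 + 7 \cdot 0 = -94208470 + 0 = -94208470$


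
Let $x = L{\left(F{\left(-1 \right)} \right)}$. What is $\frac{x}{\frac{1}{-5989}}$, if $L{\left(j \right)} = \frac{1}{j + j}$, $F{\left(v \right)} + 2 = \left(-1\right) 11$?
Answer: $\frac{5989}{26} \approx 230.35$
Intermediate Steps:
$F{\left(v \right)} = -13$ ($F{\left(v \right)} = -2 - 11 = -13$)
$L{\left(j \right)} = \frac{1}{2 j}$
$x = - \frac{1}{26}$ ($x = \frac{1}{2 \left(-13\right)} = \frac{1}{2} \left(- \frac{1}{13}\right) = - \frac{1}{26} \approx -0.038462$)
$\frac{x}{\frac{1}{-5989}} = - \frac{1}{26 \frac{1}{-5989}} = - \frac{1}{26 \left(- \frac{1}{5989}\right)} = \left(- \frac{1}{26}\right) \left(-5989\right) = \frac{5989}{26}$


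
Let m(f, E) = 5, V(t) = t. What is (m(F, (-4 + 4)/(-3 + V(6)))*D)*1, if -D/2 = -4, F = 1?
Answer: 40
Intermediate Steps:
D = 8 (D = -2*(-4) = 8)
(m(F, (-4 + 4)/(-3 + V(6)))*D)*1 = (5*8)*1 = 40*1 = 40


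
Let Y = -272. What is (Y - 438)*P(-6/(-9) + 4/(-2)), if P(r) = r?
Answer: 2840/3 ≈ 946.67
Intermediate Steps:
(Y - 438)*P(-6/(-9) + 4/(-2)) = (-272 - 438)*(-6/(-9) + 4/(-2)) = -710*(-6*(-⅑) + 4*(-½)) = -710*(⅔ - 2) = -710*(-4/3) = 2840/3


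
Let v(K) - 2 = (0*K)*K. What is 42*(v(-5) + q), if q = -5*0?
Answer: 84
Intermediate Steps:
v(K) = 2 (v(K) = 2 + (0*K)*K = 2 + 0*K = 2 + 0 = 2)
q = 0
42*(v(-5) + q) = 42*(2 + 0) = 42*2 = 84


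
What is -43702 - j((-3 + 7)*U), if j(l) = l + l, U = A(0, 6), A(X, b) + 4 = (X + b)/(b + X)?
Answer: -43678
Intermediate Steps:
A(X, b) = -3 (A(X, b) = -4 + (X + b)/(b + X) = -4 + (X + b)/(X + b) = -4 + 1 = -3)
U = -3
j(l) = 2*l
-43702 - j((-3 + 7)*U) = -43702 - 2*(-3 + 7)*(-3) = -43702 - 2*4*(-3) = -43702 - 2*(-12) = -43702 - 1*(-24) = -43702 + 24 = -43678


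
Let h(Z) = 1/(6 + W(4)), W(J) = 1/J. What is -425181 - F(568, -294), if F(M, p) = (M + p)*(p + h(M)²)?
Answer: -215395009/625 ≈ -3.4463e+5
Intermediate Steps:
h(Z) = 4/25 (h(Z) = 1/(6 + 1/4) = 1/(6 + ¼) = 1/(25/4) = 4/25)
F(M, p) = (16/625 + p)*(M + p) (F(M, p) = (M + p)*(p + (4/25)²) = (M + p)*(p + 16/625) = (M + p)*(16/625 + p) = (16/625 + p)*(M + p))
-425181 - F(568, -294) = -425181 - ((-294)² + (16/625)*568 + (16/625)*(-294) + 568*(-294)) = -425181 - (86436 + 9088/625 - 4704/625 - 166992) = -425181 - 1*(-50343116/625) = -425181 + 50343116/625 = -215395009/625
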